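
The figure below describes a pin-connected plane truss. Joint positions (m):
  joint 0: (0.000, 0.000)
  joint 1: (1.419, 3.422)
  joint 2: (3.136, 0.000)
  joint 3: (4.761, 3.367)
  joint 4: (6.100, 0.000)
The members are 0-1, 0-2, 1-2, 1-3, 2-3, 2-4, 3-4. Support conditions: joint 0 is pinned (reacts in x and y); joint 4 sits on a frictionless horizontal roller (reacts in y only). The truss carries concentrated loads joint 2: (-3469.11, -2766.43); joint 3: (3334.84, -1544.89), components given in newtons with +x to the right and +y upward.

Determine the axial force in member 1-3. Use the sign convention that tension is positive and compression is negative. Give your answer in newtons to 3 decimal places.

N=5 nodes, M=7 members, R=3 reactions → 2N=10, M+R=10
member 0 (0-1): L=3.7045, (cx,cy)=(0.3830,0.9237)
member 1 (0-2): L=3.1360, (cx,cy)=(1.0000,0.0000)
member 2 (1-2): L=3.8286, (cx,cy)=(0.4485,-0.8938)
member 3 (1-3): L=3.3425, (cx,cy)=(0.9999,-0.0165)
member 4 (2-3): L=3.7386, (cx,cy)=(0.4347,0.9006)
member 5 (2-4): L=2.9640, (cx,cy)=(1.0000,0.0000)
member 6 (3-4): L=3.6235, (cx,cy)=(0.3695,-0.9292)
solve A·x = −loads:
  F[0-1] = +170.3889 N (tension)
  F[0-2] = -199.5363 N (compression)
  F[1-2] = -178.7728 N (compression)
  F[1-3] = +145.4597 N (tension)
  F[2-3] = +3249.1912 N (tension)
  F[2-4] = +1777.1331 N (tension)
  F[3-4] = -4809.1166 N (compression)
  Rx@0 = +134.2700 N
  Ry@0 = -157.3935 N
  Ry@4 = +4468.7135 N

145.460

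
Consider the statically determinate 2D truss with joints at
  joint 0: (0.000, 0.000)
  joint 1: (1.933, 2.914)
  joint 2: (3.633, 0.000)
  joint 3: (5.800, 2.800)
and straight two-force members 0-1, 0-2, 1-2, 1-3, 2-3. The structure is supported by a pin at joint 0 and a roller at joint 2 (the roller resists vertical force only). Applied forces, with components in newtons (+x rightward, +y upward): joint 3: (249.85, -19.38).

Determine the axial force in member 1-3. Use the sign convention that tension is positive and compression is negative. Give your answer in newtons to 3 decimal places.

259.053

N=4 nodes, M=5 members, R=3 reactions → 2N=8, M+R=8
member 0 (0-1): L=3.4968, (cx,cy)=(0.5528,0.8333)
member 1 (0-2): L=3.6330, (cx,cy)=(1.0000,0.0000)
member 2 (1-2): L=3.3736, (cx,cy)=(0.5039,-0.8638)
member 3 (1-3): L=3.8687, (cx,cy)=(0.9996,-0.0295)
member 4 (2-3): L=3.5406, (cx,cy)=(0.6120,0.7908)
solve A·x = −loads:
  F[0-1] = +244.9496 N (tension)
  F[0-2] = +114.4456 N (tension)
  F[1-2] = -245.1568 N (compression)
  F[1-3] = +259.0533 N (tension)
  F[2-3] = -14.8533 N (compression)
  Rx@0 = -249.8500 N
  Ry@0 = -204.1223 N
  Ry@2 = +223.5023 N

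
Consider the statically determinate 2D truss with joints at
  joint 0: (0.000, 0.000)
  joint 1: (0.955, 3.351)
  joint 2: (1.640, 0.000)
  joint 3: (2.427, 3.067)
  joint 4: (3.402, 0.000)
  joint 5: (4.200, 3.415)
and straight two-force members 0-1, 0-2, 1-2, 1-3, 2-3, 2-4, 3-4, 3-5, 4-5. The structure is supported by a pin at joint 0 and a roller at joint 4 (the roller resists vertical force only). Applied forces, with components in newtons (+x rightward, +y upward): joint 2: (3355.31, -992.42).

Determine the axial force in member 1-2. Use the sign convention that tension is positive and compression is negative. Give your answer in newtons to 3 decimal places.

576.206

N=6 nodes, M=9 members, R=3 reactions → 2N=12, M+R=12
member 0 (0-1): L=3.4844, (cx,cy)=(0.2741,0.9617)
member 1 (0-2): L=1.6400, (cx,cy)=(1.0000,0.0000)
member 2 (1-2): L=3.4203, (cx,cy)=(0.2003,-0.9797)
member 3 (1-3): L=1.4991, (cx,cy)=(0.9819,-0.1894)
member 4 (2-3): L=3.1664, (cx,cy)=(0.2486,0.9686)
member 5 (2-4): L=1.7620, (cx,cy)=(1.0000,0.0000)
member 6 (3-4): L=3.2182, (cx,cy)=(0.3030,-0.9530)
member 7 (3-5): L=1.8068, (cx,cy)=(0.9813,0.1926)
member 8 (4-5): L=3.5070, (cx,cy)=(0.2275,0.9738)
solve A·x = −loads:
  F[0-1] = -534.4708 N (compression)
  F[0-2] = +3501.7960 N (tension)
  F[1-2] = +576.2056 N (tension)
  F[1-3] = -266.7153 N (compression)
  F[2-3] = +441.7510 N (tension)
  F[2-4] = +152.0883 N (tension)
  F[3-4] = -502.0080 N (compression)
  F[3-5] = -0.0000 N (tension)
  F[4-5] = +0.0000 N (tension)
  Rx@0 = -3355.3100 N
  Ry@0 = +514.0047 N
  Ry@4 = +478.4153 N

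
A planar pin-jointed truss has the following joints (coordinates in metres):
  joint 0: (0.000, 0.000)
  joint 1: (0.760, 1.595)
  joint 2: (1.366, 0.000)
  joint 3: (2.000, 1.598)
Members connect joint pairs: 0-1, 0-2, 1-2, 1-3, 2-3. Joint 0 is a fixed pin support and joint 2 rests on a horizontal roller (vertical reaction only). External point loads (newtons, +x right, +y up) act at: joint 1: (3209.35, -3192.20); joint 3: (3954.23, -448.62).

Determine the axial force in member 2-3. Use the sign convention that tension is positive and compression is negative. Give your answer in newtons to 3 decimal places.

-493.404

N=4 nodes, M=5 members, R=3 reactions → 2N=8, M+R=8
member 0 (0-1): L=1.7668, (cx,cy)=(0.4302,0.9028)
member 1 (0-2): L=1.3660, (cx,cy)=(1.0000,0.0000)
member 2 (1-2): L=1.7062, (cx,cy)=(0.3552,-0.9348)
member 3 (1-3): L=1.2400, (cx,cy)=(1.0000,0.0024)
member 4 (2-3): L=1.7192, (cx,cy)=(0.3688,0.9295)
solve A·x = −loads:
  F[0-1] = +7937.0794 N (tension)
  F[0-2] = +3749.4194 N (tension)
  F[1-2] = -11069.1104 N (compression)
  F[1-3] = +4136.2005 N (tension)
  F[2-3] = -493.4040 N (compression)
  Rx@0 = -7163.5800 N
  Ry@0 = -7165.2450 N
  Ry@2 = +10806.0650 N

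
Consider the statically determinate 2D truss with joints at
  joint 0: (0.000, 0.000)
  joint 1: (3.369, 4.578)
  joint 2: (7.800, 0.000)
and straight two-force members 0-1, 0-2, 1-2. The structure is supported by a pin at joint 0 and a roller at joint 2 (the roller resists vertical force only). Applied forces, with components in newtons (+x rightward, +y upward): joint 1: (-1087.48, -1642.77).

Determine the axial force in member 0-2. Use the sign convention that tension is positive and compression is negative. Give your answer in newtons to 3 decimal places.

N=3 nodes, M=3 members, R=3 reactions → 2N=6, M+R=6
member 0 (0-1): L=5.6840, (cx,cy)=(0.5927,0.8054)
member 1 (0-2): L=7.8000, (cx,cy)=(1.0000,0.0000)
member 2 (1-2): L=6.3712, (cx,cy)=(0.6955,-0.7185)
solve A·x = −loads:
  F[0-1] = -1951.1544 N (compression)
  F[0-2] = +68.9943 N (tension)
  F[1-2] = -99.2043 N (compression)
  Rx@0 = +1087.4800 N
  Ry@0 = +1571.4868 N
  Ry@2 = +71.2832 N

68.994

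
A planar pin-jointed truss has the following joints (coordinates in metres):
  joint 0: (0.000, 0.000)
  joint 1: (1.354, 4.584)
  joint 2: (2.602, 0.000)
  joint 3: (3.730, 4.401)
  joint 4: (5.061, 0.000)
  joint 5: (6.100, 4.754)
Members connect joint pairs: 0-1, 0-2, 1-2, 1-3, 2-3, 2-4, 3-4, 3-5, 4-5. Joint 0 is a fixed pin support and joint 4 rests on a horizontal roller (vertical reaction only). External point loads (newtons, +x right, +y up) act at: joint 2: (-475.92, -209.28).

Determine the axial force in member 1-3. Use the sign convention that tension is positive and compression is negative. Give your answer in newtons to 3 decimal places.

N=6 nodes, M=9 members, R=3 reactions → 2N=12, M+R=12
member 0 (0-1): L=4.7798, (cx,cy)=(0.2833,0.9590)
member 1 (0-2): L=2.6020, (cx,cy)=(1.0000,0.0000)
member 2 (1-2): L=4.7508, (cx,cy)=(0.2627,-0.9649)
member 3 (1-3): L=2.3830, (cx,cy)=(0.9970,-0.0768)
member 4 (2-3): L=4.5433, (cx,cy)=(0.2483,0.9687)
member 5 (2-4): L=2.4590, (cx,cy)=(1.0000,0.0000)
member 6 (3-4): L=4.5979, (cx,cy)=(0.2895,-0.9572)
member 7 (3-5): L=2.3961, (cx,cy)=(0.9891,0.1473)
member 8 (4-5): L=4.8662, (cx,cy)=(0.2135,0.9769)
solve A·x = −loads:
  F[0-1] = -106.0264 N (compression)
  F[0-2] = -445.8853 N (compression)
  F[1-2] = +110.0904 N (tension)
  F[1-3] = -59.1290 N (compression)
  F[2-3] = +106.3871 N (tension)
  F[2-4] = +32.5406 N (tension)
  F[3-4] = -112.4096 N (compression)
  F[3-5] = -0.0000 N (compression)
  F[4-5] = +0.0000 N (tension)
  Rx@0 = +475.9200 N
  Ry@0 = +101.6834 N
  Ry@4 = +107.5966 N

-59.129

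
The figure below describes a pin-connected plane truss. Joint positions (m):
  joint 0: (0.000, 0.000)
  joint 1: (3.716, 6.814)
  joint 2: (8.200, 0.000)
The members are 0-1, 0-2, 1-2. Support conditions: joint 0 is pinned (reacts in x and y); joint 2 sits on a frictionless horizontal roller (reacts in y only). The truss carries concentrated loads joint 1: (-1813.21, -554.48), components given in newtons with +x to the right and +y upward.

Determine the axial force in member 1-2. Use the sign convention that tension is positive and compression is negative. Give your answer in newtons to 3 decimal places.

N=3 nodes, M=3 members, R=3 reactions → 2N=6, M+R=6
member 0 (0-1): L=7.7614, (cx,cy)=(0.4788,0.8779)
member 1 (0-2): L=8.2000, (cx,cy)=(1.0000,0.0000)
member 2 (1-2): L=8.1570, (cx,cy)=(0.5497,-0.8354)
solve A·x = −loads:
  F[0-1] = -2061.5869 N (compression)
  F[0-2] = -826.1636 N (compression)
  F[1-2] = +1502.9052 N (tension)
  Rx@0 = +1813.2100 N
  Ry@0 = +1809.9392 N
  Ry@2 = -1255.4592 N

1502.905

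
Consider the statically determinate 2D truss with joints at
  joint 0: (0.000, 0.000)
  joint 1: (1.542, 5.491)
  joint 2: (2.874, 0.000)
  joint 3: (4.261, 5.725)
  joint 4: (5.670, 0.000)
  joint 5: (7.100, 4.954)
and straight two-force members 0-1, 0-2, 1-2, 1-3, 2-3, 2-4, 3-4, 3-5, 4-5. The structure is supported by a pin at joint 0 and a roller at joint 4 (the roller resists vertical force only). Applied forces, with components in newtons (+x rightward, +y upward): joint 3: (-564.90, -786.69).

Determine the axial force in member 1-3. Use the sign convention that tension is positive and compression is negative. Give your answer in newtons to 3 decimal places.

N=6 nodes, M=9 members, R=3 reactions → 2N=12, M+R=12
member 0 (0-1): L=5.7034, (cx,cy)=(0.2704,0.9628)
member 1 (0-2): L=2.8740, (cx,cy)=(1.0000,0.0000)
member 2 (1-2): L=5.6502, (cx,cy)=(0.2357,-0.9718)
member 3 (1-3): L=2.7291, (cx,cy)=(0.9963,0.0857)
member 4 (2-3): L=5.8906, (cx,cy)=(0.2355,0.9719)
member 5 (2-4): L=2.7960, (cx,cy)=(1.0000,0.0000)
member 6 (3-4): L=5.8958, (cx,cy)=(0.2390,-0.9710)
member 7 (3-5): L=2.9418, (cx,cy)=(0.9650,-0.2621)
member 8 (4-5): L=5.1563, (cx,cy)=(0.2773,0.9608)
solve A·x = −loads:
  F[0-1] = -795.4988 N (compression)
  F[0-2] = -349.8252 N (compression)
  F[1-2] = +753.3114 N (tension)
  F[1-3] = -394.1133 N (compression)
  F[2-3] = -753.2583 N (compression)
  F[2-4] = +5.1234 N (tension)
  F[3-4] = -21.4384 N (compression)
  F[3-5] = -0.0000 N (tension)
  F[4-5] = +0.0000 N (tension)
  Rx@0 = +564.9000 N
  Ry@0 = +765.8728 N
  Ry@4 = +20.8172 N

-394.113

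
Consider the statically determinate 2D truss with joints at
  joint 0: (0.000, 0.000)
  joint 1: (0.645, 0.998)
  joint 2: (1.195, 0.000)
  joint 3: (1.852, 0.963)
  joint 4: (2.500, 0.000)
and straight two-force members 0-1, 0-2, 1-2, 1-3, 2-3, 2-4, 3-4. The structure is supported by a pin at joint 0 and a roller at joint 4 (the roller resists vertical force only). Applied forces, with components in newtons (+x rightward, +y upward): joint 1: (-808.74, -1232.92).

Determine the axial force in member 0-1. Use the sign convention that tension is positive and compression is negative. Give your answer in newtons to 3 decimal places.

-1473.663

N=5 nodes, M=7 members, R=3 reactions → 2N=10, M+R=10
member 0 (0-1): L=1.1883, (cx,cy)=(0.5428,0.8399)
member 1 (0-2): L=1.1950, (cx,cy)=(1.0000,0.0000)
member 2 (1-2): L=1.1395, (cx,cy)=(0.4827,-0.8758)
member 3 (1-3): L=1.2075, (cx,cy)=(0.9996,-0.0290)
member 4 (2-3): L=1.1658, (cx,cy)=(0.5636,0.8261)
member 5 (2-4): L=1.3050, (cx,cy)=(1.0000,0.0000)
member 6 (3-4): L=1.1607, (cx,cy)=(0.5583,-0.8297)
solve A·x = −loads:
  F[0-1] = -1473.6628 N (compression)
  F[0-2] = -8.8394 N (compression)
  F[1-2] = +5.2208 N (tension)
  F[1-3] = +6.3222 N (tension)
  F[2-3] = -5.5352 N (compression)
  F[2-4] = -3.2001 N (compression)
  F[3-4] = +5.7321 N (tension)
  Rx@0 = +808.7400 N
  Ry@0 = +1237.6756 N
  Ry@4 = -4.7556 N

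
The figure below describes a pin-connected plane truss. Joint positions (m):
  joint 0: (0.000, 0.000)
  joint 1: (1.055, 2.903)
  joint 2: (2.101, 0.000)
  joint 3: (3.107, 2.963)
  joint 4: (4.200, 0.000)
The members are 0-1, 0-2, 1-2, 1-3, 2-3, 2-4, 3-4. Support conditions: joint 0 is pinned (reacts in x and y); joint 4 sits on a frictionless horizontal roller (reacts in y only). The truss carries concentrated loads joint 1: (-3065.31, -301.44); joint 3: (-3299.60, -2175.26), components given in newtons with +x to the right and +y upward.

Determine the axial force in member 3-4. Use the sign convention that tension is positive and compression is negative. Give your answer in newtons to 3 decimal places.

2943.511

N=5 nodes, M=7 members, R=3 reactions → 2N=10, M+R=10
member 0 (0-1): L=3.0888, (cx,cy)=(0.3416,0.9399)
member 1 (0-2): L=2.1010, (cx,cy)=(1.0000,0.0000)
member 2 (1-2): L=3.0857, (cx,cy)=(0.3390,-0.9408)
member 3 (1-3): L=2.0529, (cx,cy)=(0.9996,0.0292)
member 4 (2-3): L=3.1291, (cx,cy)=(0.3215,0.9469)
member 5 (2-4): L=2.0990, (cx,cy)=(1.0000,0.0000)
member 6 (3-4): L=3.1582, (cx,cy)=(0.3461,-0.9382)
solve A·x = −loads:
  F[0-1] = -5573.5017 N (compression)
  F[0-2] = -4461.2187 N (compression)
  F[1-2] = +5228.5818 N (tension)
  F[1-3] = -611.0448 N (compression)
  F[2-3] = -5194.7966 N (compression)
  F[2-4] = -1018.7103 N (compression)
  F[3-4] = +2943.5106 N (tension)
  Rx@0 = +6364.9100 N
  Ry@0 = +5238.3090 N
  Ry@4 = -2761.6090 N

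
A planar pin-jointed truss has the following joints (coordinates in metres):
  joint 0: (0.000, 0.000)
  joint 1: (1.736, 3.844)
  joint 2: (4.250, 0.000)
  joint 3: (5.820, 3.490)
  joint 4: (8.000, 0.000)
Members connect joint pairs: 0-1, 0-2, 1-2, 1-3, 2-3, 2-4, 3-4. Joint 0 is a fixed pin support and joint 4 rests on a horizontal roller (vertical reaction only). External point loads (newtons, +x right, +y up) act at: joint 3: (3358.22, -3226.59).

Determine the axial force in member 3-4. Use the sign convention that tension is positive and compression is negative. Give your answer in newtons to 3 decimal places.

-4495.002

N=5 nodes, M=7 members, R=3 reactions → 2N=10, M+R=10
member 0 (0-1): L=4.2178, (cx,cy)=(0.4116,0.9114)
member 1 (0-2): L=4.2500, (cx,cy)=(1.0000,0.0000)
member 2 (1-2): L=4.5931, (cx,cy)=(0.5473,-0.8369)
member 3 (1-3): L=4.0993, (cx,cy)=(0.9963,-0.0864)
member 4 (2-3): L=3.8269, (cx,cy)=(0.4103,0.9120)
member 5 (2-4): L=3.7500, (cx,cy)=(1.0000,0.0000)
member 6 (3-4): L=4.1149, (cx,cy)=(0.5298,-0.8481)
solve A·x = −loads:
  F[0-1] = +642.7437 N (tension)
  F[0-2] = +3093.6752 N (tension)
  F[1-2] = -771.0394 N (compression)
  F[1-3] = +689.1423 N (tension)
  F[2-3] = +707.5769 N (tension)
  F[2-4] = +2381.3644 N (tension)
  F[3-4] = -4495.0021 N (compression)
  Rx@0 = -3358.2200 N
  Ry@0 = -585.7777 N
  Ry@4 = +3812.3677 N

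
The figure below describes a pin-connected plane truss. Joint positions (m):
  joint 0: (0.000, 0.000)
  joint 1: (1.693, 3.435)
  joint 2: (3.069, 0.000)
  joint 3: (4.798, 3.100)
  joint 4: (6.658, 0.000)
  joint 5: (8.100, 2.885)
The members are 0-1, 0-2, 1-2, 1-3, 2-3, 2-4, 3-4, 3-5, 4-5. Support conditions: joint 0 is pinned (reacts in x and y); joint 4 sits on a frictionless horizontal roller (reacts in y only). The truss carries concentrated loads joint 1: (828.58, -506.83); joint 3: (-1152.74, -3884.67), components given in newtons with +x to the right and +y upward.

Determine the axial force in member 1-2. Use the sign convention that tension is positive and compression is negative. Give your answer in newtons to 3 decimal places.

N=6 nodes, M=9 members, R=3 reactions → 2N=12, M+R=12
member 0 (0-1): L=3.8296, (cx,cy)=(0.4421,0.8970)
member 1 (0-2): L=3.0690, (cx,cy)=(1.0000,0.0000)
member 2 (1-2): L=3.7004, (cx,cy)=(0.3719,-0.9283)
member 3 (1-3): L=3.1230, (cx,cy)=(0.9942,-0.1073)
member 4 (2-3): L=3.5496, (cx,cy)=(0.4871,0.8733)
member 5 (2-4): L=3.5890, (cx,cy)=(1.0000,0.0000)
member 6 (3-4): L=3.6152, (cx,cy)=(0.5145,-0.8575)
member 7 (3-5): L=3.3090, (cx,cy)=(0.9979,-0.0650)
member 8 (4-5): L=3.2253, (cx,cy)=(0.4471,0.8945)
solve A·x = −loads:
  F[0-1] = -1753.0399 N (compression)
  F[0-2] = +450.8382 N (tension)
  F[1-2] = +1394.5610 N (tension)
  F[1-3] = -2134.4705 N (compression)
  F[2-3] = -1482.2970 N (compression)
  F[2-4] = +1691.4438 N (tension)
  F[3-4] = -3287.5758 N (compression)
  F[3-5] = +0.0000 N (tension)
  F[4-5] = -0.0000 N (compression)
  Rx@0 = +324.1600 N
  Ry@0 = +1572.4270 N
  Ry@4 = +2819.0730 N

1394.561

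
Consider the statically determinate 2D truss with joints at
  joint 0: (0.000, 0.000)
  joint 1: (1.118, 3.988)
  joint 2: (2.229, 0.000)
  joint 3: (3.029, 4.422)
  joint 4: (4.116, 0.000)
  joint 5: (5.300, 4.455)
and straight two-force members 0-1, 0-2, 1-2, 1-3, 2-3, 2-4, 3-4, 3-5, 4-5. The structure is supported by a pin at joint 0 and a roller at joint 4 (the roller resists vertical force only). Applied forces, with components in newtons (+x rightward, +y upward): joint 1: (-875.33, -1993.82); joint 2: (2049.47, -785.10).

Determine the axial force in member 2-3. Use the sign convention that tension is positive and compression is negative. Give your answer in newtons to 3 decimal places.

N=6 nodes, M=9 members, R=3 reactions → 2N=12, M+R=12
member 0 (0-1): L=4.1417, (cx,cy)=(0.2699,0.9629)
member 1 (0-2): L=2.2290, (cx,cy)=(1.0000,0.0000)
member 2 (1-2): L=4.1399, (cx,cy)=(0.2684,-0.9633)
member 3 (1-3): L=1.9597, (cx,cy)=(0.9752,0.2215)
member 4 (2-3): L=4.4938, (cx,cy)=(0.1780,0.9840)
member 5 (2-4): L=1.8870, (cx,cy)=(1.0000,0.0000)
member 6 (3-4): L=4.5536, (cx,cy)=(0.2387,-0.9711)
member 7 (3-5): L=2.2712, (cx,cy)=(0.9999,0.0145)
member 8 (4-5): L=4.6097, (cx,cy)=(0.2569,0.9665)
solve A·x = −loads:
  F[0-1] = -2762.8552 N (compression)
  F[0-2] = +1919.9297 N (tension)
  F[1-2] = +679.4083 N (tension)
  F[1-3] = -54.1343 N (compression)
  F[2-3] = +132.7347 N (tension)
  F[2-4] = +29.1601 N (tension)
  F[3-4] = -122.1570 N (compression)
  F[3-5] = +0.0000 N (tension)
  F[4-5] = +0.0000 N (tension)
  Rx@0 = -1174.1400 N
  Ry@0 = +2660.2945 N
  Ry@4 = +118.6255 N

132.735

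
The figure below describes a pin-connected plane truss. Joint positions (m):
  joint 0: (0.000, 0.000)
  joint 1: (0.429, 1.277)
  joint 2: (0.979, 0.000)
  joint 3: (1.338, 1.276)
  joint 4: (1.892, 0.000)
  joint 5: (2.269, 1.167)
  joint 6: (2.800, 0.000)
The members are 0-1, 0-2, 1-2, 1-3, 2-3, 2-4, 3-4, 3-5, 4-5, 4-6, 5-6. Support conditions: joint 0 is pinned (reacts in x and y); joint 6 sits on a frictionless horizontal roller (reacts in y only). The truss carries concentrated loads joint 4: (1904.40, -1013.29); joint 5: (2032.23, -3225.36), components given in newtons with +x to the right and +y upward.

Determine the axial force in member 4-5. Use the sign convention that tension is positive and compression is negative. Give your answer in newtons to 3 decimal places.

N=7 nodes, M=11 members, R=3 reactions → 2N=14, M+R=14
member 0 (0-1): L=1.3471, (cx,cy)=(0.3185,0.9479)
member 1 (0-2): L=0.9790, (cx,cy)=(1.0000,0.0000)
member 2 (1-2): L=1.3904, (cx,cy)=(0.3956,-0.9184)
member 3 (1-3): L=0.9090, (cx,cy)=(1.0000,-0.0011)
member 4 (2-3): L=1.3255, (cx,cy)=(0.2708,0.9626)
member 5 (2-4): L=0.9130, (cx,cy)=(1.0000,0.0000)
member 6 (3-4): L=1.3911, (cx,cy)=(0.3983,-0.9173)
member 7 (3-5): L=0.9374, (cx,cy)=(0.9932,-0.1163)
member 8 (4-5): L=1.2264, (cx,cy)=(0.3074,0.9516)
member 9 (4-6): L=0.9080, (cx,cy)=(1.0000,0.0000)
member 10 (5-6): L=1.2821, (cx,cy)=(0.4142,-0.9102)
solve A·x = −loads:
  F[0-1] = -98.3793 N (compression)
  F[0-2] = +3967.9593 N (tension)
  F[1-2] = +101.6251 N (tension)
  F[1-3] = -71.5289 N (compression)
  F[2-3] = -96.9600 N (compression)
  F[2-4] = +4034.4188 N (tension)
  F[3-4] = +120.2626 N (tension)
  F[3-5] = -146.6788 N (compression)
  F[4-5] = +948.9250 N (tension)
  F[4-6] = +1886.2069 N (tension)
  F[5-6] = -4554.3446 N (compression)
  Rx@0 = -3936.6300 N
  Ry@0 = +93.2575 N
  Ry@6 = +4145.3925 N

948.925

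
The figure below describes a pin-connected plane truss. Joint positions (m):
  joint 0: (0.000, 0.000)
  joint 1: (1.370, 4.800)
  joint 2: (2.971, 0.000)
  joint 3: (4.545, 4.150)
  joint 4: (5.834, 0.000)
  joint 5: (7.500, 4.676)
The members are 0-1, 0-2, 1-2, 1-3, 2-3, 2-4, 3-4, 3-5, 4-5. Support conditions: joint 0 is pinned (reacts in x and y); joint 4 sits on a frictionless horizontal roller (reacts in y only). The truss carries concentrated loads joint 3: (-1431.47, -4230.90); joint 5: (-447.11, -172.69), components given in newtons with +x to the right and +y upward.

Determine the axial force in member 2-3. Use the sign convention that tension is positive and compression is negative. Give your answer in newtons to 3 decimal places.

-2748.400

N=6 nodes, M=9 members, R=3 reactions → 2N=12, M+R=12
member 0 (0-1): L=4.9917, (cx,cy)=(0.2745,0.9616)
member 1 (0-2): L=2.9710, (cx,cy)=(1.0000,0.0000)
member 2 (1-2): L=5.0600, (cx,cy)=(0.3164,-0.9486)
member 3 (1-3): L=3.2409, (cx,cy)=(0.9797,-0.2006)
member 4 (2-3): L=4.4385, (cx,cy)=(0.3546,0.9350)
member 5 (2-4): L=2.8630, (cx,cy)=(1.0000,0.0000)
member 6 (3-4): L=4.3456, (cx,cy)=(0.2966,-0.9550)
member 7 (3-5): L=3.0014, (cx,cy)=(0.9845,0.1752)
member 8 (4-5): L=4.9639, (cx,cy)=(0.3356,0.9420)
solve A·x = −loads:
  F[0-1] = -2352.4568 N (compression)
  F[0-2] = -1232.9329 N (compression)
  F[1-2] = +2708.9510 N (tension)
  F[1-3] = -1533.9434 N (compression)
  F[2-3] = -2748.4004 N (compression)
  F[2-4] = +598.8516 N (tension)
  F[3-4] = -2138.2965 N (compression)
  F[3-5] = -418.1638 N (compression)
  F[4-5] = -105.5283 N (compression)
  Rx@0 = +1878.5800 N
  Ry@0 = +2262.1213 N
  Ry@4 = +2141.4687 N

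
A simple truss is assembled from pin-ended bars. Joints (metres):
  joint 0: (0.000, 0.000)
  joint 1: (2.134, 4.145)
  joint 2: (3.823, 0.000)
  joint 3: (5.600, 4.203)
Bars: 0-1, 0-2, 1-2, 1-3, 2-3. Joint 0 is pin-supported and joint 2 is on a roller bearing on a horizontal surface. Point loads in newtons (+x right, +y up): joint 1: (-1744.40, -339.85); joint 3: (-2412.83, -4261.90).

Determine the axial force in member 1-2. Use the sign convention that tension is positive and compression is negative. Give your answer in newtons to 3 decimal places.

2551.621

N=4 nodes, M=5 members, R=3 reactions → 2N=8, M+R=8
member 0 (0-1): L=4.6621, (cx,cy)=(0.4577,0.8891)
member 1 (0-2): L=3.8230, (cx,cy)=(1.0000,0.0000)
member 2 (1-2): L=4.4759, (cx,cy)=(0.3774,-0.9261)
member 3 (1-3): L=3.4665, (cx,cy)=(0.9999,0.0167)
member 4 (2-3): L=4.5632, (cx,cy)=(0.3894,0.9211)
solve A·x = −loads:
  F[0-1] = -3051.5798 N (compression)
  F[0-2] = -2760.4130 N (compression)
  F[1-2] = +2551.6212 N (tension)
  F[1-3] = -615.3667 N (compression)
  F[2-3] = -4615.9852 N (compression)
  Rx@0 = +4157.2300 N
  Ry@0 = +2713.1239 N
  Ry@2 = +1888.6261 N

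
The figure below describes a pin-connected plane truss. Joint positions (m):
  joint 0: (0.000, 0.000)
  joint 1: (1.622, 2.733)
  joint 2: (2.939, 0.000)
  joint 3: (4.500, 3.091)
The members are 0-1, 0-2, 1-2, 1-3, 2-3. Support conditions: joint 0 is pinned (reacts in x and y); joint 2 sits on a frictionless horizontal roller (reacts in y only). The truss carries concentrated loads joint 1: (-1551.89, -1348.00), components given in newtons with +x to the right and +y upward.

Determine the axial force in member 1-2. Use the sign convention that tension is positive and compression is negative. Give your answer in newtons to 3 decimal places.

776.115

N=4 nodes, M=5 members, R=3 reactions → 2N=8, M+R=8
member 0 (0-1): L=3.1781, (cx,cy)=(0.5104,0.8600)
member 1 (0-2): L=2.9390, (cx,cy)=(1.0000,0.0000)
member 2 (1-2): L=3.0338, (cx,cy)=(0.4341,-0.9009)
member 3 (1-3): L=2.9002, (cx,cy)=(0.9924,0.1234)
member 4 (2-3): L=3.4628, (cx,cy)=(0.4508,0.8926)
solve A·x = −loads:
  F[0-1] = -2380.5570 N (compression)
  F[0-2] = -336.9215 N (compression)
  F[1-2] = +776.1148 N (tension)
  F[1-3] = -0.0000 N (compression)
  F[2-3] = -0.0000 N (compression)
  Rx@0 = +1551.8900 N
  Ry@0 = +2047.1696 N
  Ry@2 = -699.1696 N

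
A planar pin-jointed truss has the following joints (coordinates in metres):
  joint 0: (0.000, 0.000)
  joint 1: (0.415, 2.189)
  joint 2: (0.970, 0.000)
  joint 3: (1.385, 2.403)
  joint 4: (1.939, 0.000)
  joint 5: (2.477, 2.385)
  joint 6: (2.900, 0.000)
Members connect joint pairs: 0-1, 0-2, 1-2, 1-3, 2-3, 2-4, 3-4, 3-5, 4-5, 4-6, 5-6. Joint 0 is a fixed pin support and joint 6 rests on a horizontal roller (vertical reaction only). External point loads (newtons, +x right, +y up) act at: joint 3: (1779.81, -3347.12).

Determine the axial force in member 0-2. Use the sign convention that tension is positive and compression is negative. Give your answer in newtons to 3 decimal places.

1831.717

N=7 nodes, M=11 members, R=3 reactions → 2N=14, M+R=14
member 0 (0-1): L=2.2280, (cx,cy)=(0.1863,0.9825)
member 1 (0-2): L=0.9700, (cx,cy)=(1.0000,0.0000)
member 2 (1-2): L=2.2583, (cx,cy)=(0.2458,-0.9693)
member 3 (1-3): L=0.9933, (cx,cy)=(0.9765,0.2154)
member 4 (2-3): L=2.4386, (cx,cy)=(0.1702,0.9854)
member 5 (2-4): L=0.9690, (cx,cy)=(1.0000,0.0000)
member 6 (3-4): L=2.4660, (cx,cy)=(0.2247,-0.9744)
member 7 (3-5): L=1.0921, (cx,cy)=(0.9999,-0.0165)
member 8 (4-5): L=2.4449, (cx,cy)=(0.2200,0.9755)
member 9 (4-6): L=0.9610, (cx,cy)=(1.0000,0.0000)
member 10 (5-6): L=2.4222, (cx,cy)=(0.1746,-0.9846)
solve A·x = −loads:
  F[0-1] = -278.6712 N (compression)
  F[0-2] = +1831.7171 N (tension)
  F[1-2] = +256.3066 N (tension)
  F[1-3] = -117.6611 N (compression)
  F[2-3] = -252.1234 N (compression)
  F[2-4] = +1937.6149 N (tension)
  F[3-4] = -3133.0734 N (compression)
  F[3-5] = -1233.9306 N (compression)
  F[4-5] = +3129.7005 N (tension)
  F[4-6] = +545.0804 N (tension)
  F[5-6] = -3121.2888 N (compression)
  Rx@0 = -1779.8100 N
  Ry@0 = +273.7943 N
  Ry@6 = +3073.3257 N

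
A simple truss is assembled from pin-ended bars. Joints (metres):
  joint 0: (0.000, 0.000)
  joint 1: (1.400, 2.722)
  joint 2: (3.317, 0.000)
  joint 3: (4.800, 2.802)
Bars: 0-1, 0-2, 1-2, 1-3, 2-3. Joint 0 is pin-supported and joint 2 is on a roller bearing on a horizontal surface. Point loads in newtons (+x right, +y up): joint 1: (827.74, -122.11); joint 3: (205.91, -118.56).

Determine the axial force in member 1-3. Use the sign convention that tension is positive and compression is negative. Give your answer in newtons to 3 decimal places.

N=4 nodes, M=5 members, R=3 reactions → 2N=8, M+R=8
member 0 (0-1): L=3.0609, (cx,cy)=(0.4574,0.8893)
member 1 (0-2): L=3.3170, (cx,cy)=(1.0000,0.0000)
member 2 (1-2): L=3.3293, (cx,cy)=(0.5758,-0.8176)
member 3 (1-3): L=3.4009, (cx,cy)=(0.9997,0.0235)
member 4 (2-3): L=3.1703, (cx,cy)=(0.4678,0.8838)
solve A·x = −loads:
  F[0-1] = +939.6859 N (tension)
  F[0-2] = +603.8588 N (tension)
  F[1-2] = -1163.5952 N (compression)
  F[1-3] = +272.1228 N (tension)
  F[2-3] = -141.3841 N (compression)
  Rx@0 = -1033.6500 N
  Ry@0 = -835.6369 N
  Ry@2 = +1076.3069 N

272.123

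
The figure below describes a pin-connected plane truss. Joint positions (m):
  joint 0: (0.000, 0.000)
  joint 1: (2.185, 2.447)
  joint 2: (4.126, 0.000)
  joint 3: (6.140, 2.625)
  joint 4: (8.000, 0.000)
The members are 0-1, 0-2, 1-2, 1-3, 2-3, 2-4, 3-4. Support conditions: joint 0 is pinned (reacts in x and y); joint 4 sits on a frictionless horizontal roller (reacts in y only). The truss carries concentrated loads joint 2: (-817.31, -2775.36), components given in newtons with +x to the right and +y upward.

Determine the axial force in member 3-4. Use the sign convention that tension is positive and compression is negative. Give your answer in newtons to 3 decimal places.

N=5 nodes, M=7 members, R=3 reactions → 2N=10, M+R=10
member 0 (0-1): L=3.2806, (cx,cy)=(0.6660,0.7459)
member 1 (0-2): L=4.1260, (cx,cy)=(1.0000,0.0000)
member 2 (1-2): L=3.1233, (cx,cy)=(0.6214,-0.7835)
member 3 (1-3): L=3.9590, (cx,cy)=(0.9990,0.0450)
member 4 (2-3): L=3.3086, (cx,cy)=(0.6087,0.7934)
member 5 (2-4): L=3.8740, (cx,cy)=(1.0000,0.0000)
member 6 (3-4): L=3.2172, (cx,cy)=(0.5781,-0.8159)
solve A·x = −loads:
  F[0-1] = -1801.7817 N (compression)
  F[0-2] = +382.7596 N (tension)
  F[1-2] = +1589.7455 N (tension)
  F[1-3] = -2190.2301 N (compression)
  F[2-3] = +1928.2717 N (tension)
  F[2-4] = +1014.2434 N (tension)
  F[3-4] = -1754.3012 N (compression)
  Rx@0 = +817.3100 N
  Ry@0 = +1343.9681 N
  Ry@4 = +1431.3919 N

-1754.301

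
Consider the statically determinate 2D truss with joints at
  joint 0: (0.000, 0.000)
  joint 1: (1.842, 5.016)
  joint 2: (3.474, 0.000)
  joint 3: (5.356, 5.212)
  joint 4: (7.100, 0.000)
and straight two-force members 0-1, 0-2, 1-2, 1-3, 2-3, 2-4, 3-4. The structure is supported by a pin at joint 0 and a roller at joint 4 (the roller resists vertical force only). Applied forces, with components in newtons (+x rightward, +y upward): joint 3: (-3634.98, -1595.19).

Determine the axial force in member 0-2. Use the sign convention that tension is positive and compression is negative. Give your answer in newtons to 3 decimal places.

N=5 nodes, M=7 members, R=3 reactions → 2N=10, M+R=10
member 0 (0-1): L=5.3435, (cx,cy)=(0.3447,0.9387)
member 1 (0-2): L=3.4740, (cx,cy)=(1.0000,0.0000)
member 2 (1-2): L=5.2748, (cx,cy)=(0.3094,-0.9509)
member 3 (1-3): L=3.5195, (cx,cy)=(0.9984,0.0557)
member 4 (2-3): L=5.5414, (cx,cy)=(0.3396,0.9406)
member 5 (2-4): L=3.6260, (cx,cy)=(1.0000,0.0000)
member 6 (3-4): L=5.4960, (cx,cy)=(0.3173,-0.9483)
solve A·x = −loads:
  F[0-1] = -3260.0328 N (compression)
  F[0-2] = -2511.1929 N (compression)
  F[1-2] = +3096.0156 N (tension)
  F[1-3] = -2084.9135 N (compression)
  F[2-3] = -3130.1614 N (compression)
  F[2-4] = -490.2156 N (compression)
  F[3-4] = +1544.8656 N (tension)
  Rx@0 = +3634.9800 N
  Ry@0 = +3060.2151 N
  Ry@4 = -1465.0251 N

-2511.193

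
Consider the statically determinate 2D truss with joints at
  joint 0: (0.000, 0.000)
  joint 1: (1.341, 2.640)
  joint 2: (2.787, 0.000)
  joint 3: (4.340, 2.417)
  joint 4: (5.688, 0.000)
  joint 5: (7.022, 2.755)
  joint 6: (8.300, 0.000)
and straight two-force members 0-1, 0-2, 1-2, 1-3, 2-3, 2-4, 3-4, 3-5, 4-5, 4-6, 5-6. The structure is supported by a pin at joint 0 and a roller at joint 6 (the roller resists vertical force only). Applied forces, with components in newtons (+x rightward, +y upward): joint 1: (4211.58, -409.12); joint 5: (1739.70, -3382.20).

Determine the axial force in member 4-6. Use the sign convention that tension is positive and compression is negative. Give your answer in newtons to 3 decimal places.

2247.315

N=7 nodes, M=11 members, R=3 reactions → 2N=14, M+R=14
member 0 (0-1): L=2.9611, (cx,cy)=(0.4529,0.8916)
member 1 (0-2): L=2.7870, (cx,cy)=(1.0000,0.0000)
member 2 (1-2): L=3.0101, (cx,cy)=(0.4804,-0.8771)
member 3 (1-3): L=3.0073, (cx,cy)=(0.9972,-0.0742)
member 4 (2-3): L=2.8729, (cx,cy)=(0.5406,0.8413)
member 5 (2-4): L=2.9010, (cx,cy)=(1.0000,0.0000)
member 6 (3-4): L=2.7675, (cx,cy)=(0.4871,-0.8734)
member 7 (3-5): L=2.7032, (cx,cy)=(0.9922,0.1250)
member 8 (4-5): L=3.0610, (cx,cy)=(0.4358,0.9000)
member 9 (4-6): L=2.6120, (cx,cy)=(1.0000,0.0000)
member 10 (5-6): L=3.0370, (cx,cy)=(0.4208,-0.9071)
solve A·x = −loads:
  F[0-1] = +1181.3334 N (tension)
  F[0-2] = +5416.2798 N (tension)
  F[1-2] = -1413.2062 N (compression)
  F[1-3] = -3005.9689 N (compression)
  F[2-3] = +1473.2642 N (tension)
  F[2-4] = +3940.9993 N (tension)
  F[3-4] = -1861.2489 N (compression)
  F[3-5] = -1304.9554 N (compression)
  F[4-5] = +1806.0666 N (tension)
  F[4-6] = +2247.3151 N (tension)
  F[5-6] = -5340.4333 N (compression)
  Rx@0 = -5951.2800 N
  Ry@0 = -1053.2442 N
  Ry@6 = +4844.5642 N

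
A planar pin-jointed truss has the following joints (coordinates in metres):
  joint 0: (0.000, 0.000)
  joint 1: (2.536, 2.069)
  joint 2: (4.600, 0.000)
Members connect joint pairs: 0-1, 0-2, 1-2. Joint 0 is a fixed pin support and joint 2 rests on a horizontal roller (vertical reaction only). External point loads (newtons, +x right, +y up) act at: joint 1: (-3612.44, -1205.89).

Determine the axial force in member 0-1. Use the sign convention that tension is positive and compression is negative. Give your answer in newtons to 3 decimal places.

N=3 nodes, M=3 members, R=3 reactions → 2N=6, M+R=6
member 0 (0-1): L=3.2729, (cx,cy)=(0.7748,0.6322)
member 1 (0-2): L=4.6000, (cx,cy)=(1.0000,0.0000)
member 2 (1-2): L=2.9225, (cx,cy)=(0.7063,-0.7080)
solve A·x = −loads:
  F[0-1] = -3426.1976 N (compression)
  F[0-2] = -957.6803 N (compression)
  F[1-2] = +1356.0060 N (tension)
  Rx@0 = +3612.4400 N
  Ry@0 = +2165.8903 N
  Ry@2 = -960.0003 N

-3426.198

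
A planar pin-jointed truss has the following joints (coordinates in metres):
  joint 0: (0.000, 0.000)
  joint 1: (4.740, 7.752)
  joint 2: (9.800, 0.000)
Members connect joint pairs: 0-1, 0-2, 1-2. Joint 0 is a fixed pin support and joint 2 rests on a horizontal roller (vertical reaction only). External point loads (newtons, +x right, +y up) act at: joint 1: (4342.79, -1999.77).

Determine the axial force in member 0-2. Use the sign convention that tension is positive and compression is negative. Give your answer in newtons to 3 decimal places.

2873.646

N=3 nodes, M=3 members, R=3 reactions → 2N=6, M+R=6
member 0 (0-1): L=9.0863, (cx,cy)=(0.5217,0.8532)
member 1 (0-2): L=9.8000, (cx,cy)=(1.0000,0.0000)
member 2 (1-2): L=9.2573, (cx,cy)=(0.5466,-0.8374)
solve A·x = −loads:
  F[0-1] = +2816.2665 N (tension)
  F[0-2] = +2873.6461 N (tension)
  F[1-2] = -5257.3372 N (compression)
  Rx@0 = -4342.7900 N
  Ry@0 = -2402.7012 N
  Ry@2 = +4402.4712 N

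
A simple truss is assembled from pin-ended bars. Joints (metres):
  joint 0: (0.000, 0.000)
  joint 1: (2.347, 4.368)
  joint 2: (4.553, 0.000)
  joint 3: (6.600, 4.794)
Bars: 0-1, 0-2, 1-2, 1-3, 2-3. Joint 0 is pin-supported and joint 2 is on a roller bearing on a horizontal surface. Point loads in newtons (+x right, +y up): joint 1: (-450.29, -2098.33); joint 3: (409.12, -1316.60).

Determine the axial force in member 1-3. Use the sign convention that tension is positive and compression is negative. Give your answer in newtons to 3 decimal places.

1019.773

N=4 nodes, M=5 members, R=3 reactions → 2N=8, M+R=8
member 0 (0-1): L=4.9586, (cx,cy)=(0.4733,0.8809)
member 1 (0-2): L=4.5530, (cx,cy)=(1.0000,0.0000)
member 2 (1-2): L=4.8935, (cx,cy)=(0.4508,-0.8926)
member 3 (1-3): L=4.2743, (cx,cy)=(0.9950,0.0997)
member 4 (2-3): L=5.2127, (cx,cy)=(0.3927,0.9197)
solve A·x = −loads:
  F[0-1] = -483.5518 N (compression)
  F[0-2] = +187.7038 N (tension)
  F[1-2] = -1759.6892 N (compression)
  F[1-3] = +1019.7733 N (tension)
  F[2-3] = -1542.1145 N (compression)
  Rx@0 = +41.1700 N
  Ry@0 = +425.9568 N
  Ry@2 = +2988.9732 N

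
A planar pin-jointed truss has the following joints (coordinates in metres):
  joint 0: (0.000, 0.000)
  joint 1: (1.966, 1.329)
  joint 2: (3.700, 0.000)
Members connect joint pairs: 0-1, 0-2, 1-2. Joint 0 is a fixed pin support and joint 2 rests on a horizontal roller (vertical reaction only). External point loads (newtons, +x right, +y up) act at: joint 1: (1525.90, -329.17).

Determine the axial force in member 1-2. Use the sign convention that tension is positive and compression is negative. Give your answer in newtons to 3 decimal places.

-1188.513

N=3 nodes, M=3 members, R=3 reactions → 2N=6, M+R=6
member 0 (0-1): L=2.3731, (cx,cy)=(0.8285,0.5600)
member 1 (0-2): L=3.7000, (cx,cy)=(1.0000,0.0000)
member 2 (1-2): L=2.1847, (cx,cy)=(0.7937,-0.6083)
solve A·x = −loads:
  F[0-1] = +703.2063 N (tension)
  F[0-2] = +943.3165 N (tension)
  F[1-2] = -1188.5129 N (compression)
  Rx@0 = -1525.9000 N
  Ry@0 = -393.8217 N
  Ry@2 = +722.9917 N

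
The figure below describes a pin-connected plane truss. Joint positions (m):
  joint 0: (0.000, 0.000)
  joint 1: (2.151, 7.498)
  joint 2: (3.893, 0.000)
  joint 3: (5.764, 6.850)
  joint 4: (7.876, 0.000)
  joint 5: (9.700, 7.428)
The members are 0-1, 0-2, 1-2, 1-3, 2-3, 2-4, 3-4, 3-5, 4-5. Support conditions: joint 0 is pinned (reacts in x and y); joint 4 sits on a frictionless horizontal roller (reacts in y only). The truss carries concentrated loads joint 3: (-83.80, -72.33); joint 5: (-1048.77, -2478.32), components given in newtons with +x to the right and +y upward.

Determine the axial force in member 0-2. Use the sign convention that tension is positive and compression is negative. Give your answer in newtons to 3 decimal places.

N=6 nodes, M=9 members, R=3 reactions → 2N=12, M+R=12
member 0 (0-1): L=7.8004, (cx,cy)=(0.2758,0.9612)
member 1 (0-2): L=3.8930, (cx,cy)=(1.0000,0.0000)
member 2 (1-2): L=7.6977, (cx,cy)=(0.2263,-0.9741)
member 3 (1-3): L=3.6707, (cx,cy)=(0.9843,-0.1765)
member 4 (2-3): L=7.1009, (cx,cy)=(0.2635,0.9647)
member 5 (2-4): L=3.9830, (cx,cy)=(1.0000,0.0000)
member 6 (3-4): L=7.1682, (cx,cy)=(0.2946,-0.9556)
member 7 (3-5): L=3.9782, (cx,cy)=(0.9894,0.1453)
member 8 (4-5): L=7.6487, (cx,cy)=(0.2385,0.9711)
solve A·x = −loads:
  F[0-1] = -527.9081 N (compression)
  F[0-2] = -986.9973 N (compression)
  F[1-2] = +571.5761 N (tension)
  F[1-3] = -279.3079 N (compression)
  F[2-3] = -577.1424 N (compression)
  F[2-4] = -705.5795 N (compression)
  F[3-4] = +385.1453 N (tension)
  F[3-5] = -461.5655 N (compression)
  F[4-5] = -2482.8920 N (compression)
  Rx@0 = +1132.5700 N
  Ry@0 = +507.4402 N
  Ry@4 = +2043.2098 N

-986.997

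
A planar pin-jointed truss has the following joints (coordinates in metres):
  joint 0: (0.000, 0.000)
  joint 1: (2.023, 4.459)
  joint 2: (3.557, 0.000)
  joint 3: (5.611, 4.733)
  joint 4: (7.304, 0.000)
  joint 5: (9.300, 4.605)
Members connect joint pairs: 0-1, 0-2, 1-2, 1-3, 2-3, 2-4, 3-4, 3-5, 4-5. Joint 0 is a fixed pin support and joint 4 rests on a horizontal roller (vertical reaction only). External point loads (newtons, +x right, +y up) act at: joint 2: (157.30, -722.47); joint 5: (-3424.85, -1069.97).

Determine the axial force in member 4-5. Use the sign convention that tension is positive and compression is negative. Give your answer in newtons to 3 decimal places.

-1276.475

N=6 nodes, M=9 members, R=3 reactions → 2N=12, M+R=12
member 0 (0-1): L=4.8964, (cx,cy)=(0.4132,0.9107)
member 1 (0-2): L=3.5570, (cx,cy)=(1.0000,0.0000)
member 2 (1-2): L=4.7155, (cx,cy)=(0.3253,-0.9456)
member 3 (1-3): L=3.5984, (cx,cy)=(0.9971,0.0761)
member 4 (2-3): L=5.1595, (cx,cy)=(0.3981,0.9173)
member 5 (2-4): L=3.7470, (cx,cy)=(1.0000,0.0000)
member 6 (3-4): L=5.0267, (cx,cy)=(0.3368,-0.9416)
member 7 (3-5): L=3.6912, (cx,cy)=(0.9994,-0.0347)
member 8 (4-5): L=5.0190, (cx,cy)=(0.3977,0.9175)
solve A·x = −loads:
  F[0-1] = -2457.0346 N (compression)
  F[0-2] = -2252.4100 N (compression)
  F[1-2] = +2225.7736 N (tension)
  F[1-3] = -1744.2724 N (compression)
  F[2-3] = -1506.7868 N (compression)
  F[2-4] = -1085.7862 N (compression)
  F[3-4] = +1716.5635 N (tension)
  F[3-5] = -2918.9625 N (compression)
  F[4-5] = -1276.4751 N (compression)
  Rx@0 = +3267.5500 N
  Ry@0 = +2237.5232 N
  Ry@4 = -445.0832 N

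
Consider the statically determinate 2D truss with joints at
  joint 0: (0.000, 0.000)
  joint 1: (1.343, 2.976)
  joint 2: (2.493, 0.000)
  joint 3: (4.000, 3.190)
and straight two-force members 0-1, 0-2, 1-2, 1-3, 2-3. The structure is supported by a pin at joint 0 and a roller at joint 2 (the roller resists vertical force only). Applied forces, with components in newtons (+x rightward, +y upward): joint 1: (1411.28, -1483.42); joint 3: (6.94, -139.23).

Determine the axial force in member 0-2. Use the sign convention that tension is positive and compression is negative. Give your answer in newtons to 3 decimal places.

N=4 nodes, M=5 members, R=3 reactions → 2N=8, M+R=8
member 0 (0-1): L=3.2650, (cx,cy)=(0.4113,0.9115)
member 1 (0-2): L=2.4930, (cx,cy)=(1.0000,0.0000)
member 2 (1-2): L=3.1905, (cx,cy)=(0.3604,-0.9328)
member 3 (1-3): L=2.6656, (cx,cy)=(0.9968,0.0803)
member 4 (2-3): L=3.5281, (cx,cy)=(0.4271,0.9042)
solve A·x = −loads:
  F[0-1] = +1199.6456 N (tension)
  F[0-2] = +924.7670 N (tension)
  F[1-2] = -2756.0562 N (compression)
  F[1-3] = +75.8351 N (tension)
  F[2-3] = -160.7179 N (compression)
  Rx@0 = -1418.2200 N
  Ry@0 = -1093.4595 N
  Ry@2 = +2716.1095 N

924.767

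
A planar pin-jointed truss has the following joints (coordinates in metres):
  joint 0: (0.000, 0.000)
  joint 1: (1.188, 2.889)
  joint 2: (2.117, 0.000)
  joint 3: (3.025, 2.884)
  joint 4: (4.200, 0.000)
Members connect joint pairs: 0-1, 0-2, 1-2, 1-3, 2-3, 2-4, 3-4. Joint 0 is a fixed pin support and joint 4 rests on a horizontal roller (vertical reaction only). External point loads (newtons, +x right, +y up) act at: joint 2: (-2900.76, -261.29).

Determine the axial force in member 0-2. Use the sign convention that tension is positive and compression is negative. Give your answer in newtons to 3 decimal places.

N=5 nodes, M=7 members, R=3 reactions → 2N=10, M+R=10
member 0 (0-1): L=3.1237, (cx,cy)=(0.3803,0.9249)
member 1 (0-2): L=2.1170, (cx,cy)=(1.0000,0.0000)
member 2 (1-2): L=3.0347, (cx,cy)=(0.3061,-0.9520)
member 3 (1-3): L=1.8370, (cx,cy)=(1.0000,-0.0027)
member 4 (2-3): L=3.0236, (cx,cy)=(0.3003,0.9538)
member 5 (2-4): L=2.0830, (cx,cy)=(1.0000,0.0000)
member 6 (3-4): L=3.1142, (cx,cy)=(0.3773,-0.9261)
solve A·x = −loads:
  F[0-1] = -140.1161 N (compression)
  F[0-2] = -2847.4717 N (compression)
  F[1-2] = +136.3943 N (tension)
  F[1-3] = -95.0425 N (compression)
  F[2-3] = +137.8047 N (tension)
  F[2-4] = +53.6583 N (tension)
  F[3-4] = -142.2139 N (compression)
  Rx@0 = +2900.7600 N
  Ry@0 = +129.5874 N
  Ry@4 = +131.7026 N

-2847.472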